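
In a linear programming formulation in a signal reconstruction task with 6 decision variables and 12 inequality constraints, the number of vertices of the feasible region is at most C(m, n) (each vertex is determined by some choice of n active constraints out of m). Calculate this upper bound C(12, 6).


Each vertex corresponds to some choice of n active constraints out of m, so the number of vertices is at most C(m, n) = m! / (n!(m-n)!).
m = 12, n = 6
Numerator: 12 * 11 * 10 * 9 * 8 * 7
Denominator: 6! = 720
C(12, 6) = 924


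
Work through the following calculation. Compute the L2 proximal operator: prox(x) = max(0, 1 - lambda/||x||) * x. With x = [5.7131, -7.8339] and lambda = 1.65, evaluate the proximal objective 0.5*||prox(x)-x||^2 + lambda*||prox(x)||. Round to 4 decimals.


Step 1: Compute ||x||.
||x|| = 9.6958
Step 2: Compute scaling factor.
scale = max(0, 1 - 1.65/9.6958) = 0.8298
Step 3: prox(x) = [4.7409, -6.5008]
||prox(x)|| = 8.0458
Step 4: Proximal objective.
0.5*||prox-x||^2 = 1.3613
lambda*||prox|| = 13.2756
Total = 14.6369


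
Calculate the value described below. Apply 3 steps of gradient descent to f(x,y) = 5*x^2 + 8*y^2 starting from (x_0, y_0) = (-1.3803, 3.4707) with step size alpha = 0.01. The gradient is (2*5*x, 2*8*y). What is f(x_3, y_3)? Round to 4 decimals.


Gradient descent on f(x,y) = 5*x^2 + 8*y^2.
Starting point: (-1.3803, 3.4707), alpha = 0.01
Step 1: grad_x = 2*5*-1.3803 = -13.803, grad_y = 2*8*3.4707 = 55.5312
  x_1 = -1.3803 - 0.01*-13.803 = -1.2423
  y_1 = 3.4707 - 0.01*55.5312 = 2.9154
Step 2: grad_x = 2*5*-1.2423 = -12.4227, grad_y = 2*8*2.9154 = 46.6462
  x_2 = -1.2423 - 0.01*-12.4227 = -1.118
  y_2 = 2.9154 - 0.01*46.6462 = 2.4489
Step 3: grad_x = 2*5*-1.118 = -11.1804, grad_y = 2*8*2.4489 = 39.1828
  x_3 = -1.118 - 0.01*-11.1804 = -1.0062
  y_3 = 2.4489 - 0.01*39.1828 = 2.0571
f(-1.0062, 2.0571) = 5*(-1.0062)^2 + 8*2.0571^2 = 38.9158


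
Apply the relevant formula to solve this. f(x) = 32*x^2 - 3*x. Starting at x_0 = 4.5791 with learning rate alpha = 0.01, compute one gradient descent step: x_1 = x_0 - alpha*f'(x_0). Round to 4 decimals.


We compute the gradient at x_0 and apply the update.
f'(x) = 64*x - 3
f'(4.5791) = 64*4.5791 - 3 = 290.0624
x_1 = 4.5791 - 0.01*290.0624 = 1.6785


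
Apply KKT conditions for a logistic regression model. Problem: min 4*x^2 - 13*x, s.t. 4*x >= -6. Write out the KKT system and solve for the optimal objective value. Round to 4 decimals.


Step 1: Try lambda = 0 (constraint inactive).
Stationarity: 2*4*x - 13 = 0
x* = 13/(2*4) = 1.625
Check constraint: 4*1.625 = 6.5 >= -6 -- satisfied.
Step 2: Compute optimal value.
f(x*) = 4*1.625^2 - 13*1.625 = -10.5625


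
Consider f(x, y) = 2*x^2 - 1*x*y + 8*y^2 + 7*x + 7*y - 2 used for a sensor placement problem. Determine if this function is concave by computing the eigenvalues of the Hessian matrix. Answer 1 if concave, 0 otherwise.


The Hessian of f(x,y) = 2*x^2 - 1*x*y + 8*y^2 + 7*x + 7*y - 2 is:
H = [[4, -1], [-1, 16]]
Trace = 4 + 16 = 20
Determinant = 4*16 - (-1)^2 = 63
Discriminant = (20)^2 - 4*63 = 148.0
Eigenvalues: lambda_1 = 3.9172, lambda_2 = 16.0828
The function is not concave.

0


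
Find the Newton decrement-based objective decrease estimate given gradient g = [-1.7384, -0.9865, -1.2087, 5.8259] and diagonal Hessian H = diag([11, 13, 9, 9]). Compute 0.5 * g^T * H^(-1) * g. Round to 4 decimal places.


Step 1: H is diagonal, so H^(-1) * g = [-0.158, -0.0759, -0.1343, 0.6473].
Step 2: g^T H^(-1) g = sum_i g_i^2 / H_ii
  = (-1.7384)^2/11 + (-0.9865)^2/13 + (-1.2087)^2/9 + (5.8259)^2/9
  = 0.2747 + 0.0749 + 0.1623 + 3.7712 = 4.2832
Step 3: Objective decrease = 0.5 * g^T H^(-1) g = 2.1416


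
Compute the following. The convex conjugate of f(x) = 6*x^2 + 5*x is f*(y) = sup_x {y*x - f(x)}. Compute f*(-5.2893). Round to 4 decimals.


f*(y) = sup_x {y*x - a*x^2 - b*x} = sup_x {(y-b)*x - a*x^2}
FOC: (y - b) - 2a*x = 0 => x* = (y - b)/(2a)
x* = (-5.2893 - 5)/(2*6) = -0.8574
f*(-5.2893) = (y-b)^2/(4a) = (-5.2893 - 5)^2/(4*6)
= 105.8697/24 = 4.4112


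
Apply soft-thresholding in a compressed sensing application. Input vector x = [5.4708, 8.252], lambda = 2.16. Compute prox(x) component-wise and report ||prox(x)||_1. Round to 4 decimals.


Soft-thresholding with lambda = 2.16:
prox(5.4708) = sign(5.4708)*max(|5.4708| - 2.16, 0) = 3.3108
prox(8.252) = sign(8.252)*max(|8.252| - 2.16, 0) = 6.092
prox(x) = [3.3108, 6.092]
||prox(x)||_1 = 3.3108 + 6.092 = 9.4028


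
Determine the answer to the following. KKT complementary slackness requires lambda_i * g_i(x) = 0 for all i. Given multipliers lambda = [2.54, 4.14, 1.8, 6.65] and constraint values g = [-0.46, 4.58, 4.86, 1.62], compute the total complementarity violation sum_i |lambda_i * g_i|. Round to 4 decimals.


KKT complementary slackness check:
lambda_1 * g_1 = 2.54 * -0.46 = -1.1684
lambda_2 * g_2 = 4.14 * 4.58 = 18.9612
lambda_3 * g_3 = 1.8 * 4.86 = 8.748
lambda_4 * g_4 = 6.65 * 1.62 = 10.773
Total violation = 1.1684 + 18.9612 + 8.748 + 10.773 = 39.6506


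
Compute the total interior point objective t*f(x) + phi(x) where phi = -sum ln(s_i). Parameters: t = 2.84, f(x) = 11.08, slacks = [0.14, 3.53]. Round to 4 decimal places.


Step 1: Compute log-barrier.
ln values: [-1.9661, 1.2613]
phi = -(-1.9661 + 1.2613) = 0.7048
Step 2: Compute augmented objective.
t*f(x) = 2.84*11.08 = 31.4672
Total = 31.4672 + 0.7048 = 32.172


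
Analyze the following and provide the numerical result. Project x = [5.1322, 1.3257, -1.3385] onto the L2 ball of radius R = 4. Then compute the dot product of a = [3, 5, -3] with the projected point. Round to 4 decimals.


Step 1: Compute ||x|| (intermediates to 6 decimals).
||x|| = sqrt(5.1322^2 + 1.3257^2 + (-1.3385)^2) = 5.467041
Step 2: Project.
Since ||x|| > R, scale = R/||x|| = 4/5.467041 = 0.731657, proj(x) = scale * x
proj(x) = [3.75501, 0.969958, -0.979323]
Step 3: Dot product.
a^T * proj(x) = 3*3.75501 + 5*0.969958 - 3*(-0.979323) = 19.0528


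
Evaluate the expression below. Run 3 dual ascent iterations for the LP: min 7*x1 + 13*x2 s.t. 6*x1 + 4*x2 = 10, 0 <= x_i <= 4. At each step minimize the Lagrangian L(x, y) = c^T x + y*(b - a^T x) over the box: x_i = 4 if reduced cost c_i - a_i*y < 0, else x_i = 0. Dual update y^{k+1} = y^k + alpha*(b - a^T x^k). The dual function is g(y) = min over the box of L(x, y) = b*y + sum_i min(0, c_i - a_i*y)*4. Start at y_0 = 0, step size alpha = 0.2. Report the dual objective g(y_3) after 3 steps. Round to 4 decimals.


Dual ascent for LP: min 7*x1 + 13*x2, 6*x1 + 4*x2 = 10, 0 <= x_i <= 4
Step 1: y^k = 0.0, reduced costs: (7.0, 13.0)
  x^k = (0.0, 0.0), subgradient = b - a^T x = 10.0
  y^{k+1} = 0.0 + 0.2*10.0 = 2.0
Step 2: y^k = 2.0, reduced costs: (-5.0, 5.0)
  x^k = (4.0, 0.0), subgradient = b - a^T x = -14.0
  y^{k+1} = 2.0 + 0.2*-14.0 = -0.8
Step 3: y^k = -0.8, reduced costs: (11.8, 16.2)
  x^k = (0.0, 0.0), subgradient = b - a^T x = 10.0
  y^{k+1} = -0.8 + 0.2*10.0 = 1.2
Dual objective at y_3 = 1.2: reduced costs (-0.2, 8.2), box minimizer x = (4.0, 0.0)
g(y_3) = b*y + (c1 - a1*y)*x1 + (c2 - a2*y)*x2 = 10*1.2 + (-0.2)*4.0 + 8.2*0.0 = 12.0 - 0.8 + 0.0 = 11.2


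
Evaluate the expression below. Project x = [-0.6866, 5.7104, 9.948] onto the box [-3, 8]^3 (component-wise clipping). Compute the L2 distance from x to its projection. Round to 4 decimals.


Project each component onto [-3, 8].
clip(-0.6866) = -0.6866, clip(5.7104) = 5.7104, clip(9.948) = 8.0
Projection = [-0.6866, 5.7104, 8.0]
Squared diffs: [0.0, 0.0, 3.7947]
Distance = sqrt(3.7947) = 1.948


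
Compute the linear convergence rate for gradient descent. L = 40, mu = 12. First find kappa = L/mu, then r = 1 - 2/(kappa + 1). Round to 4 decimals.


Step 1: Compute the condition number.
kappa = L/mu = 40/12 = 3.3333
Step 2: Compute the convergence rate.
r = 1 - 2/(kappa + 1) = 1 - 2*mu/(L + mu) = (L - mu)/(L + mu) = 28/52 = 0.5385


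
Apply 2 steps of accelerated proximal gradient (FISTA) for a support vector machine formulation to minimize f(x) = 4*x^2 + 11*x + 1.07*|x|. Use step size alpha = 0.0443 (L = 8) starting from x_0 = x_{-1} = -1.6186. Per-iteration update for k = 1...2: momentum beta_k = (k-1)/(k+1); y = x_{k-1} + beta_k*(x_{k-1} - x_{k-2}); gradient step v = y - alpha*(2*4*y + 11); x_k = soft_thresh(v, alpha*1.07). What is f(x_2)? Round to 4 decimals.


FISTA on f(x) = 4*x^2 + 11*x + 1.07*|x|
L = 8, alpha = 0.0443
Iteration 1: beta = 0.0, y = -1.6186 + 0.0*(-1.6186 + 1.6186) = -1.6186
  grad(y) = -1.9488, v = y - alpha*grad = -1.5323
  prox(v) = soft_thresh(-1.5323, 0.0474) = -1.4849
Iteration 2: beta = 0.3333, y = -1.4849 + 0.3333*(-1.4849 + 1.6186) = -1.4403
  grad(y) = -0.5223, v = y - alpha*grad = -1.4172
  prox(v) = soft_thresh(-1.4172, 0.0474) = -1.3697
f(x_2) = 4*(-1.3697)^2 + 11*(-1.3697) + 1.07*|-1.3697| = -6.0968


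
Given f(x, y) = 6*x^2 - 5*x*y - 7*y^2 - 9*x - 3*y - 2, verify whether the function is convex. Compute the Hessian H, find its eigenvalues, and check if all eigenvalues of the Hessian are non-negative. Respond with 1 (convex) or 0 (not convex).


The Hessian of f(x,y) = 6*x^2 - 5*x*y - 7*y^2 - 9*x - 3*y - 2 is:
H = [[12, -5], [-5, -14]]
Trace = 12 - 14 = -2
Determinant = 12*-14 - (-5)^2 = -193
Discriminant = (-2)^2 - 4*-193 = 776.0
Eigenvalues: lambda_1 = -14.9284, lambda_2 = 12.9284
The function is not convex.

0


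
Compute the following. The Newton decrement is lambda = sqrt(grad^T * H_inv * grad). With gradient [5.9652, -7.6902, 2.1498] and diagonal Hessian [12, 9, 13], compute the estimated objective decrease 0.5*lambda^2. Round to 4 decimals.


Step 1: H is diagonal, so H^(-1) * g = [0.4971, -0.8545, 0.1654].
Step 2: g^T H^(-1) g = sum_i g_i^2 / H_ii
  = (5.9652)^2/12 + (-7.6902)^2/9 + (2.1498)^2/13
  = 2.9653 + 6.571 + 0.3555 = 9.8918
Step 3: Objective decrease = 0.5 * g^T H^(-1) g = 4.9459


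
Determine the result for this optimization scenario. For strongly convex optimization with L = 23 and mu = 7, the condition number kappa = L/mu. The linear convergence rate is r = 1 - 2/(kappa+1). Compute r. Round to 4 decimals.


Step 1: Compute the condition number.
kappa = L/mu = 23/7 = 3.2857
Step 2: Compute the convergence rate.
r = 1 - 2/(kappa + 1) = 1 - 2*mu/(L + mu) = (L - mu)/(L + mu) = 16/30 = 0.5333


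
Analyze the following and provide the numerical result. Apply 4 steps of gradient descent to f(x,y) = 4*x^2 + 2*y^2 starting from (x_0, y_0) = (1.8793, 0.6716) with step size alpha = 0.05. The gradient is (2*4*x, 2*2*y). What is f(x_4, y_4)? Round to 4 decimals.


Gradient descent on f(x,y) = 4*x^2 + 2*y^2.
Starting point: (1.8793, 0.6716), alpha = 0.05
Step 1: grad_x = 2*4*1.8793 = 15.0344, grad_y = 2*2*0.6716 = 2.6864
  x_1 = 1.8793 - 0.05*15.0344 = 1.1276
  y_1 = 0.6716 - 0.05*2.6864 = 0.5373
Step 2: grad_x = 2*4*1.1276 = 9.0206, grad_y = 2*2*0.5373 = 2.1491
  x_2 = 1.1276 - 0.05*9.0206 = 0.6765
  y_2 = 0.5373 - 0.05*2.1491 = 0.4298
Step 3: grad_x = 2*4*0.6765 = 5.4124, grad_y = 2*2*0.4298 = 1.7193
  x_3 = 0.6765 - 0.05*5.4124 = 0.4059
  y_3 = 0.4298 - 0.05*1.7193 = 0.3439
Step 4: grad_x = 2*4*0.4059 = 3.2474, grad_y = 2*2*0.3439 = 1.3754
  x_4 = 0.4059 - 0.05*3.2474 = 0.2436
  y_4 = 0.3439 - 0.05*1.3754 = 0.2751
f(0.2436, 0.2751) = 4*0.2436^2 + 2*0.2751^2 = 0.3886


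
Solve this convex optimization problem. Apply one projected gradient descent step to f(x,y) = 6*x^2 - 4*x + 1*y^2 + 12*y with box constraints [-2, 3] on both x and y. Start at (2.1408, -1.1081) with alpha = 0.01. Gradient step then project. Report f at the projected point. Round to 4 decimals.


Step 1: Compute gradient at (2.1408, -1.1081).
grad_x = 2*6*2.1408 - 4 = 21.6896
grad_y = 2*1*-1.1081 + 12 = 9.7838
Step 2: Gradient step.
x_raw = 2.1408 - 0.01*21.6896 = 1.9239
y_raw = -1.1081 - 0.01*9.7838 = -1.2059
Step 3: Project onto [-2, 3].
x_proj = clip(1.9239) = 1.9239
y_proj = clip(-1.2059) = -1.2059
Step 4: Evaluate f.
f(1.9239, -1.2059) = 1.4959


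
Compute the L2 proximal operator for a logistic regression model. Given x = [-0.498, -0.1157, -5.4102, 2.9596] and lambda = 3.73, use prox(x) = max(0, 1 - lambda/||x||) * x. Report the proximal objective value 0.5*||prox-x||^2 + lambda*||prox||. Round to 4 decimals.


Step 1: Compute ||x||.
||x|| = 6.188
Step 2: Compute scaling factor.
scale = max(0, 1 - 3.73/6.188) = 0.3972
Step 3: prox(x) = [-0.1978, -0.046, -2.149, 1.1756]
||prox(x)|| = 2.458
Step 4: Proximal objective.
0.5*||prox-x||^2 = 6.9565
lambda*||prox|| = 9.1683
Total = 16.1247


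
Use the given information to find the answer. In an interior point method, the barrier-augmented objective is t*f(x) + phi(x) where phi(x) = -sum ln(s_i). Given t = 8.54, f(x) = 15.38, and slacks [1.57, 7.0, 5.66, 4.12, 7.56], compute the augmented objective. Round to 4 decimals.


Step 1: Compute log-barrier.
ln values: [0.4511, 1.9459, 1.7334, 1.4159, 2.0229]
phi = -(0.4511 + 1.9459 + 1.7334 + 1.4159 + 2.0229) = -7.5691
Step 2: Compute augmented objective.
t*f(x) = 8.54*15.38 = 131.3452
Total = 131.3452 - 7.5691 = 123.7761


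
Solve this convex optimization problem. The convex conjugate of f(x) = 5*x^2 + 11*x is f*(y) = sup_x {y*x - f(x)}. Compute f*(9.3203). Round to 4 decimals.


f*(y) = sup_x {y*x - a*x^2 - b*x} = sup_x {(y-b)*x - a*x^2}
FOC: (y - b) - 2a*x = 0 => x* = (y - b)/(2a)
x* = (9.3203 - 11)/(2*5) = -0.168
f*(9.3203) = (y-b)^2/(4a) = (9.3203 - 11)^2/(4*5)
= 2.8214/20 = 0.1411


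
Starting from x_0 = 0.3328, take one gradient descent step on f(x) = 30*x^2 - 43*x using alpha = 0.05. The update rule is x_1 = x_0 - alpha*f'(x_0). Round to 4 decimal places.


We compute the gradient at x_0 and apply the update.
f'(x) = 60*x - 43
f'(0.3328) = 60*0.3328 - 43 = -23.032
x_1 = 0.3328 - 0.05*-23.032 = 1.4844


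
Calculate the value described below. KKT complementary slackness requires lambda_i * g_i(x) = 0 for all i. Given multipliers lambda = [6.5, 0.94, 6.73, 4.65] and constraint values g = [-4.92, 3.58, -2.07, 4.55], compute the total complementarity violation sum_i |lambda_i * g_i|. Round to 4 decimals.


KKT complementary slackness check:
lambda_1 * g_1 = 6.5 * -4.92 = -31.98
lambda_2 * g_2 = 0.94 * 3.58 = 3.3652
lambda_3 * g_3 = 6.73 * -2.07 = -13.9311
lambda_4 * g_4 = 4.65 * 4.55 = 21.1575
Total violation = 31.98 + 3.3652 + 13.9311 + 21.1575 = 70.4338


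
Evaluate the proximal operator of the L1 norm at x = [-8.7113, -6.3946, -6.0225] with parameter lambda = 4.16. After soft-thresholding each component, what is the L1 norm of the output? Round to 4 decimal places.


Soft-thresholding with lambda = 4.16:
prox(-8.7113) = sign(-8.7113)*max(|-8.7113| - 4.16, 0) = -4.5513
prox(-6.3946) = sign(-6.3946)*max(|-6.3946| - 4.16, 0) = -2.2346
prox(-6.0225) = sign(-6.0225)*max(|-6.0225| - 4.16, 0) = -1.8625
prox(x) = [-4.5513, -2.2346, -1.8625]
||prox(x)||_1 = 4.5513 + 2.2346 + 1.8625 = 8.6484


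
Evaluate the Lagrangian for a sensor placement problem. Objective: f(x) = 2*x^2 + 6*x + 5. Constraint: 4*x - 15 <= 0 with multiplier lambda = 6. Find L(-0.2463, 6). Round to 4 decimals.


Step 1: Evaluate f(x).
f(-0.2463) = 2*(-0.2463)^2 + 6*(-0.2463) + 5 = 3.6435
Step 2: Evaluate g(x).
g(-0.2463) = 4*-0.2463 - 15 = -15.9852
Step 3: Compute Lagrangian.
L = 3.6435 + 6*-15.9852 = -92.2677


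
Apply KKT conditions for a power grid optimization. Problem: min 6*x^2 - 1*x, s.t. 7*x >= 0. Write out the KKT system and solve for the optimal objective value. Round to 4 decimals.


Step 1: Try lambda = 0 (constraint inactive).
Stationarity: 2*6*x - 1 = 0
x* = 1/(2*6) = 1/12 = 0.0833 (rounded; the exact value 1/12 is used below)
Check constraint: 7*0.0833 = 0.5831 >= 0 -- satisfied.
Step 2: Compute optimal value.
f(x*) = 6*(1/12)^2 - 1*(1/12) = -0.0417


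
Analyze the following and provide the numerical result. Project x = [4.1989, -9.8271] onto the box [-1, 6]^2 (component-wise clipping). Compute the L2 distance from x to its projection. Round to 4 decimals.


Project each component onto [-1, 6].
clip(4.1989) = 4.1989, clip(-9.8271) = -1.0
Projection = [4.1989, -1.0]
Squared diffs: [0.0, 77.9177]
Distance = sqrt(77.9177) = 8.8271


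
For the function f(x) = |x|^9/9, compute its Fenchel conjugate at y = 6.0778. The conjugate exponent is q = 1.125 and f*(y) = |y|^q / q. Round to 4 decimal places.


The conjugate exponent q satisfies 1/p + 1/q = 1.
p = 9, so q = 9/(9 - 1) = 1.125
|y|^q = 6.0778^1.125 = 7.6158
f*(6.0778) = 7.6158 / 1.125 = 6.7696


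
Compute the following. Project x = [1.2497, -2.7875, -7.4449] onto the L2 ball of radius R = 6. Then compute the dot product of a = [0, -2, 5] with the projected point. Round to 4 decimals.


Step 1: Compute ||x|| (intermediates to 6 decimals).
||x|| = sqrt(1.2497^2 + (-2.7875)^2 + (-7.4449)^2) = 8.047263
Step 2: Project.
Since ||x|| > R, scale = R/||x|| = 6/8.047263 = 0.745595, proj(x) = scale * x
proj(x) = [0.93177, -2.078346, -5.55088]
Step 3: Dot product.
a^T * proj(x) = 0*0.93177 - 2*(-2.078346) + 5*(-5.55088) = -23.5977


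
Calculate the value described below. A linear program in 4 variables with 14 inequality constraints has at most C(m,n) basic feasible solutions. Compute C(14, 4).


Each vertex corresponds to some choice of n active constraints out of m, so the number of vertices is at most C(m, n) = m! / (n!(m-n)!).
m = 14, n = 4
Numerator: 14 * 13 * 12 * 11
Denominator: 4! = 24
C(14, 4) = 1001


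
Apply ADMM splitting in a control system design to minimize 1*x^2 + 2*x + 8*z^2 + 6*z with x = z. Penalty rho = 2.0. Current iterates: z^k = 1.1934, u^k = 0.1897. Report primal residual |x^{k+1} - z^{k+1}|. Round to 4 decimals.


ADMM iteration with rho = 2.0, z^k = 1.1934, u^k = 0.1897
Step 1: x-update.
Minimize 1*x^2 + 2*x + (2.0/2)*(x - 1.1934 + 0.1897)^2
FOC: (2*1 + 2.0)*x = -2 + 2.0*(1.1934 - 0.1897)
x^{k+1} = 0.0019
Step 2: z-update.
Minimize 8*z^2 + 6*z + (2.0/2)*(0.0019 - z + 0.1897)^2
FOC: (2*8 + 2.0)*z = -6 + 2.0*(0.0019 + 0.1897)
z^{k+1} = -0.3121
Step 3: u-update.
u^{k+1} = 0.1897 + 0.0019 + 0.3121 = 0.5036
Step 4: Primal residual = |0.0019 + 0.3121| = 0.3139


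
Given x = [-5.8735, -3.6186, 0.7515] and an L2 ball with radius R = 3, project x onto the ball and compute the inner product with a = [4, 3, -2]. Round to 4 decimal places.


Step 1: Compute ||x|| (intermediates to 6 decimals).
||x|| = sqrt((-5.8735)^2 + (-3.6186)^2 + 0.7515^2) = 6.939526
Step 2: Project.
Since ||x|| > R, scale = R/||x|| = 3/6.939526 = 0.432306, proj(x) = scale * x
proj(x) = [-2.539149, -1.564342, 0.324878]
Step 3: Dot product.
a^T * proj(x) = 4*(-2.539149) + 3*(-1.564342) - 2*0.324878 = -15.4994


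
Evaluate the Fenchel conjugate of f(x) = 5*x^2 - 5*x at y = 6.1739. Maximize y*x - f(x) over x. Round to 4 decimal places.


f*(y) = sup_x {y*x - a*x^2 - b*x} = sup_x {(y-b)*x - a*x^2}
FOC: (y - b) - 2a*x = 0 => x* = (y - b)/(2a)
x* = (6.1739 + 5)/(2*5) = 1.1174
f*(6.1739) = (y-b)^2/(4a) = (6.1739 + 5)^2/(4*5)
= 124.856/20 = 6.2428


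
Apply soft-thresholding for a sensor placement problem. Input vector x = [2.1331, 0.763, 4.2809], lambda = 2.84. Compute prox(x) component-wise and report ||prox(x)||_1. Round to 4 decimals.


Soft-thresholding with lambda = 2.84:
prox(2.1331) = sign(2.1331)*max(|2.1331| - 2.84, 0) = 0.0
prox(0.763) = sign(0.763)*max(|0.763| - 2.84, 0) = 0.0
prox(4.2809) = sign(4.2809)*max(|4.2809| - 2.84, 0) = 1.4409
prox(x) = [0.0, 0.0, 1.4409]
||prox(x)||_1 = 0.0 + 0.0 + 1.4409 = 1.4409


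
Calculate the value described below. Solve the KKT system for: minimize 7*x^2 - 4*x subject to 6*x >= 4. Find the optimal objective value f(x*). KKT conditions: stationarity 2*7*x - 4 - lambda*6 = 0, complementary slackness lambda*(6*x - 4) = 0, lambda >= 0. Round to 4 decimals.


Step 1: Try lambda = 0 (constraint inactive).
x_unc = 4/(2*7) = 0.2857
Check: 6*0.2857 = 1.7142 < 4 -- violated!
Step 2: Constraint must be active: 6*x = 4
x* = 4/6 = 2/3 = 0.6667 (rounded; the exact value 2/3 is used below)
lambda = (2*7*(2/3) - 4)/6 = 0.8889
Step 3: Compute optimal value.
f(x*) = 7*(2/3)^2 - 4*(2/3) = 0.4444


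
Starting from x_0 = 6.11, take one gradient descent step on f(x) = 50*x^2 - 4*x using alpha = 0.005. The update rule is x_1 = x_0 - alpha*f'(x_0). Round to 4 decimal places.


We compute the gradient at x_0 and apply the update.
f'(x) = 100*x - 4
f'(6.11) = 100*6.11 - 4 = 607.0
x_1 = 6.11 - 0.005*607.0 = 3.075


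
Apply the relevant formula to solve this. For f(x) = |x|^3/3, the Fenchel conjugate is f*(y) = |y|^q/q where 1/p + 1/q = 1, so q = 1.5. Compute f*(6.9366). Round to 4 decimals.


The conjugate exponent q satisfies 1/p + 1/q = 1.
p = 3, so q = 3/(3 - 1) = 1.5
|y|^q = 6.9366^1.5 = 18.2692
f*(6.9366) = 18.2692 / 1.5 = 12.1795


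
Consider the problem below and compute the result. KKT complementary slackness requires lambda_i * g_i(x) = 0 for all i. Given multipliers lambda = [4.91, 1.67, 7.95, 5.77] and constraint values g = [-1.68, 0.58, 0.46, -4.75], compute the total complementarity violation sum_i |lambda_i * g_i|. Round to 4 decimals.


KKT complementary slackness check:
lambda_1 * g_1 = 4.91 * -1.68 = -8.2488
lambda_2 * g_2 = 1.67 * 0.58 = 0.9686
lambda_3 * g_3 = 7.95 * 0.46 = 3.657
lambda_4 * g_4 = 5.77 * -4.75 = -27.4075
Total violation = 8.2488 + 0.9686 + 3.657 + 27.4075 = 40.2819


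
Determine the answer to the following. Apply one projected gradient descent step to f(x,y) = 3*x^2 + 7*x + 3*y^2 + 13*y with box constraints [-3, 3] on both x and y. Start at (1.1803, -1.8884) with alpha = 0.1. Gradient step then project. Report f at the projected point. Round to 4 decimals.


Step 1: Compute gradient at (1.1803, -1.8884).
grad_x = 2*3*1.1803 + 7 = 14.0818
grad_y = 2*3*-1.8884 + 13 = 1.6696
Step 2: Gradient step.
x_raw = 1.1803 - 0.1*14.0818 = -0.2279
y_raw = -1.8884 - 0.1*1.6696 = -2.0554
Step 3: Project onto [-3, 3].
x_proj = clip(-0.2279) = -0.2279
y_proj = clip(-2.0554) = -2.0554
Step 4: Evaluate f.
f(-0.2279, -2.0554) = -15.4855


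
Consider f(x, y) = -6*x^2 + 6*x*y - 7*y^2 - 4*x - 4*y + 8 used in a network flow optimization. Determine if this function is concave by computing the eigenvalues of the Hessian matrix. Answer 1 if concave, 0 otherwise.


The Hessian of f(x,y) = -6*x^2 + 6*x*y - 7*y^2 - 4*x - 4*y + 8 is:
H = [[-12, 6], [6, -14]]
Trace = -12 - 14 = -26
Determinant = -12*-14 - (6)^2 = 132
Discriminant = (-26)^2 - 4*132 = 148.0
Eigenvalues: lambda_1 = -19.0828, lambda_2 = -6.9172
The function is concave.

1


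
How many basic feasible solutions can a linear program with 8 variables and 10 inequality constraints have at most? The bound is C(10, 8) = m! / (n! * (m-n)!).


Each vertex corresponds to some choice of n active constraints out of m, so the number of vertices is at most C(m, n) = m! / (n!(m-n)!).
m = 10, n = 8
Numerator: 10 * 9 * 8 * 7 * 6 * 5 * 4 * 3
Denominator: 8! = 40320
C(10, 8) = 45


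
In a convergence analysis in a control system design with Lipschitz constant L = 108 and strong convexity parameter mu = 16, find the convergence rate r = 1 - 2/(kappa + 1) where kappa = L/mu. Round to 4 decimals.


Step 1: Compute the condition number.
kappa = L/mu = 108/16 = 6.75
Step 2: Compute the convergence rate.
r = 1 - 2/(kappa + 1) = 1 - 2*mu/(L + mu) = (L - mu)/(L + mu) = 92/124 = 0.7419


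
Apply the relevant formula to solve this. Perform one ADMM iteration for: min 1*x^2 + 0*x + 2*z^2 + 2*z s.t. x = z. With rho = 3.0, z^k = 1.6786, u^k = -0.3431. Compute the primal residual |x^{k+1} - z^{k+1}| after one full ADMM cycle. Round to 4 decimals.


ADMM iteration with rho = 3.0, z^k = 1.6786, u^k = -0.3431
Step 1: x-update.
Minimize 1*x^2 + 0*x + (3.0/2)*(x - 1.6786 - 0.3431)^2
FOC: (2*1 + 3.0)*x = 0 + 3.0*(1.6786 + 0.3431)
x^{k+1} = 1.213
Step 2: z-update.
Minimize 2*z^2 + 2*z + (3.0/2)*(1.213 - z - 0.3431)^2
FOC: (2*2 + 3.0)*z = -2 + 3.0*(1.213 - 0.3431)
z^{k+1} = 0.0871
Step 3: u-update.
u^{k+1} = -0.3431 + 1.213 - 0.0871 = 0.7828
Step 4: Primal residual = |1.213 - 0.0871| = 1.1259


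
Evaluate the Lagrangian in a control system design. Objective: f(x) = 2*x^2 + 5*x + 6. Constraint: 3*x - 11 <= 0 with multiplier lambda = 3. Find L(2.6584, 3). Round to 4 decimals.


Step 1: Evaluate f(x).
f(2.6584) = 2*2.6584^2 + 5*2.6584 + 6 = 33.4262
Step 2: Evaluate g(x).
g(2.6584) = 3*2.6584 - 11 = -3.0248
Step 3: Compute Lagrangian.
L = 33.4262 + 3*-3.0248 = 24.3518


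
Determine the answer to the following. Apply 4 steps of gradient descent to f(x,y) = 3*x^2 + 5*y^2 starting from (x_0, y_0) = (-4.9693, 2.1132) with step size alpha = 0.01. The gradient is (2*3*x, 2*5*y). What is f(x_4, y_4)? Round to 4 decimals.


Gradient descent on f(x,y) = 3*x^2 + 5*y^2.
Starting point: (-4.9693, 2.1132), alpha = 0.01
Step 1: grad_x = 2*3*-4.9693 = -29.8158, grad_y = 2*5*2.1132 = 21.132
  x_1 = -4.9693 - 0.01*-29.8158 = -4.6711
  y_1 = 2.1132 - 0.01*21.132 = 1.9019
Step 2: grad_x = 2*3*-4.6711 = -28.0269, grad_y = 2*5*1.9019 = 19.0188
  x_2 = -4.6711 - 0.01*-28.0269 = -4.3909
  y_2 = 1.9019 - 0.01*19.0188 = 1.7117
Step 3: grad_x = 2*3*-4.3909 = -26.3452, grad_y = 2*5*1.7117 = 17.1169
  x_3 = -4.3909 - 0.01*-26.3452 = -4.1274
  y_3 = 1.7117 - 0.01*17.1169 = 1.5405
Step 4: grad_x = 2*3*-4.1274 = -24.7645, grad_y = 2*5*1.5405 = 15.4052
  x_4 = -4.1274 - 0.01*-24.7645 = -3.8798
  y_4 = 1.5405 - 0.01*15.4052 = 1.3865
f(-3.8798, 1.3865) = 3*(-3.8798)^2 + 5*1.3865^2 = 54.7695


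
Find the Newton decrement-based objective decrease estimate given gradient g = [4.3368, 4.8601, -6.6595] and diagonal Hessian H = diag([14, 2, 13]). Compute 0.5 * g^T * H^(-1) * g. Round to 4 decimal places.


Step 1: H is diagonal, so H^(-1) * g = [0.3098, 2.4301, -0.5123].
Step 2: g^T H^(-1) g = sum_i g_i^2 / H_ii
  = (4.3368)^2/14 + (4.8601)^2/2 + (-6.6595)^2/13
  = 1.3434 + 11.8103 + 3.4115 = 16.5652
Step 3: Objective decrease = 0.5 * g^T H^(-1) g = 8.2826


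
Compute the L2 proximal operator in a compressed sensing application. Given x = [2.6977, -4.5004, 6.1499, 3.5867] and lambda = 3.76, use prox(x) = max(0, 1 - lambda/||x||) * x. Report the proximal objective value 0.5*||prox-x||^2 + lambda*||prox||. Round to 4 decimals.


Step 1: Compute ||x||.
||x|| = 8.844
Step 2: Compute scaling factor.
scale = max(0, 1 - 3.76/8.844) = 0.5749
Step 3: prox(x) = [1.5508, -2.5871, 3.5353, 2.0618]
||prox(x)|| = 5.084
Step 4: Proximal objective.
0.5*||prox-x||^2 = 7.0688
lambda*||prox|| = 19.1158
Total = 26.1848


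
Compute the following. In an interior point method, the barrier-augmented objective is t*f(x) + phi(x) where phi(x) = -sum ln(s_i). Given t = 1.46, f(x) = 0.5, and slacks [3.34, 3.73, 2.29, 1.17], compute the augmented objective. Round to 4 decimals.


Step 1: Compute log-barrier.
ln values: [1.206, 1.3164, 0.8286, 0.157]
phi = -(1.206 + 1.3164 + 0.8286 + 0.157) = -3.5079
Step 2: Compute augmented objective.
t*f(x) = 1.46*0.5 = 0.73
Total = 0.73 - 3.5079 = -2.7779


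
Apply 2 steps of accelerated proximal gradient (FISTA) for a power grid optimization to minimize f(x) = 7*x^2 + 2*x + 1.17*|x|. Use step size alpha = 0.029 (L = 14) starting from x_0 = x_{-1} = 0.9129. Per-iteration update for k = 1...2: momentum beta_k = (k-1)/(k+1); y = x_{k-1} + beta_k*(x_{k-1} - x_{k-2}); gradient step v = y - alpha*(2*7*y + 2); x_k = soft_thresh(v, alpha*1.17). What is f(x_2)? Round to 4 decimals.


FISTA on f(x) = 7*x^2 + 2*x + 1.17*|x|
L = 14, alpha = 0.029
Iteration 1: beta = 0.0, y = 0.9129 + 0.0*(0.9129 - 0.9129) = 0.9129
  grad(y) = 14.7806, v = y - alpha*grad = 0.4843
  prox(v) = soft_thresh(0.4843, 0.0339) = 0.4503
Iteration 2: beta = 0.3333, y = 0.4503 + 0.3333*(0.4503 - 0.9129) = 0.2961
  grad(y) = 6.146, v = y - alpha*grad = 0.1179
  prox(v) = soft_thresh(0.1179, 0.0339) = 0.084
f(x_2) = 7*0.084^2 + 2*0.084 + 1.17*|0.084| = 0.3156


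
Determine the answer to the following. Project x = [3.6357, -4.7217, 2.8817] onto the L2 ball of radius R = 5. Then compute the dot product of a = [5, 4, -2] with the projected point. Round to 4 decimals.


Step 1: Compute ||x|| (intermediates to 6 decimals).
||x|| = sqrt(3.6357^2 + (-4.7217)^2 + 2.8817^2) = 6.619438
Step 2: Project.
Since ||x|| > R, scale = R/||x|| = 5/6.619438 = 0.755351, proj(x) = scale * x
proj(x) = [2.74623, -3.566541, 2.176695]
Step 3: Dot product.
a^T * proj(x) = 5*2.74623 + 4*(-3.566541) - 2*2.176695 = -4.8884


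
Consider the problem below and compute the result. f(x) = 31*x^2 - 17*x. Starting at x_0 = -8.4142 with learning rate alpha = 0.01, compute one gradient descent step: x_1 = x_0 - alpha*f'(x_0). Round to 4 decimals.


We compute the gradient at x_0 and apply the update.
f'(x) = 62*x - 17
f'(-8.4142) = 62*-8.4142 - 17 = -538.6804
x_1 = -8.4142 - 0.01*-538.6804 = -3.0274


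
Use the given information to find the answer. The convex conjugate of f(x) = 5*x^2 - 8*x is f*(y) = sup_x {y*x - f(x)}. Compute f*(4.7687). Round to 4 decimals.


f*(y) = sup_x {y*x - a*x^2 - b*x} = sup_x {(y-b)*x - a*x^2}
FOC: (y - b) - 2a*x = 0 => x* = (y - b)/(2a)
x* = (4.7687 + 8)/(2*5) = 1.2769
f*(4.7687) = (y-b)^2/(4a) = (4.7687 + 8)^2/(4*5)
= 163.0397/20 = 8.152


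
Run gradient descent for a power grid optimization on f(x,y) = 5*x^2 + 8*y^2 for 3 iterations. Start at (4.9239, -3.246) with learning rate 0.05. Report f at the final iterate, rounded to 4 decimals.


Gradient descent on f(x,y) = 5*x^2 + 8*y^2.
Starting point: (4.9239, -3.246), alpha = 0.05
Step 1: grad_x = 2*5*4.9239 = 49.239, grad_y = 2*8*-3.246 = -51.936
  x_1 = 4.9239 - 0.05*49.239 = 2.462
  y_1 = -3.246 - 0.05*-51.936 = -0.6492
Step 2: grad_x = 2*5*2.462 = 24.6195, grad_y = 2*8*-0.6492 = -10.3872
  x_2 = 2.462 - 0.05*24.6195 = 1.231
  y_2 = -0.6492 - 0.05*-10.3872 = -0.1298
Step 3: grad_x = 2*5*1.231 = 12.3098, grad_y = 2*8*-0.1298 = -2.0774
  x_3 = 1.231 - 0.05*12.3098 = 0.6155
  y_3 = -0.1298 - 0.05*-2.0774 = -0.026
f(0.6155, -0.026) = 5*0.6155^2 + 8*(-0.026)^2 = 1.8995


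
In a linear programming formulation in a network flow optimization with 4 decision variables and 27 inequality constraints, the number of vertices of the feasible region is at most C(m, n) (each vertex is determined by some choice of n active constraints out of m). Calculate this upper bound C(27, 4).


Each vertex corresponds to some choice of n active constraints out of m, so the number of vertices is at most C(m, n) = m! / (n!(m-n)!).
m = 27, n = 4
Numerator: 27 * 26 * 25 * 24
Denominator: 4! = 24
C(27, 4) = 17550


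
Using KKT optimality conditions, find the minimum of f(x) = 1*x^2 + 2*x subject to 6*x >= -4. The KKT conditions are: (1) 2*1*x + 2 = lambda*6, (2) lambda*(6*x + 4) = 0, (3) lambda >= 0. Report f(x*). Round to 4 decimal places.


Step 1: Try lambda = 0 (constraint inactive).
x_unc = -2/(2*1) = -1.0
Check: 6*-1.0 = -6.0 < -4 -- violated!
Step 2: Constraint must be active: 6*x = -4
x* = -4/6 = -2/3 = -0.6667 (rounded; the exact value -2/3 is used below)
lambda = (2*1*(-2/3) + 2)/6 = 0.1111
Step 3: Compute optimal value.
f(x*) = 1*(-2/3)^2 + 2*(-2/3) = -0.8889


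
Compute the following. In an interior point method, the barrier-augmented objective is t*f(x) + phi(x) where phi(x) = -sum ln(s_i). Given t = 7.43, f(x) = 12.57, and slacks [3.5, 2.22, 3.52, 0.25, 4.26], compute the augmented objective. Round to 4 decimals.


Step 1: Compute log-barrier.
ln values: [1.2528, 0.7975, 1.2585, -1.3863, 1.4493]
phi = -(1.2528 + 0.7975 + 1.2585 - 1.3863 + 1.4493) = -3.3717
Step 2: Compute augmented objective.
t*f(x) = 7.43*12.57 = 93.3951
Total = 93.3951 - 3.3717 = 90.0234


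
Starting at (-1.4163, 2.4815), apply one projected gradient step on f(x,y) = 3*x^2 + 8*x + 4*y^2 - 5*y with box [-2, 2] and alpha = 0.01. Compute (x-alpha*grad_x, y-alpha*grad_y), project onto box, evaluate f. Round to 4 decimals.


Step 1: Compute gradient at (-1.4163, 2.4815).
grad_x = 2*3*-1.4163 + 8 = -0.4978
grad_y = 2*4*2.4815 - 5 = 14.852
Step 2: Gradient step.
x_raw = -1.4163 - 0.01*-0.4978 = -1.4113
y_raw = 2.4815 - 0.01*14.852 = 2.333
Step 3: Project onto [-2, 2].
x_proj = clip(-1.4113) = -1.4113
y_proj = clip(2.333) = 2.0
Step 4: Evaluate f.
f(-1.4113, 2.0) = 0.6849


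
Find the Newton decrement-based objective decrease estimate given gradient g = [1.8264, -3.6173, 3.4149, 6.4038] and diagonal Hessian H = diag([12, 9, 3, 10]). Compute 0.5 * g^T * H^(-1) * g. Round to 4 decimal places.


Step 1: H is diagonal, so H^(-1) * g = [0.1522, -0.4019, 1.1383, 0.6404].
Step 2: g^T H^(-1) g = sum_i g_i^2 / H_ii
  = (1.8264)^2/12 + (-3.6173)^2/9 + (3.4149)^2/3 + (6.4038)^2/10
  = 0.278 + 1.4539 + 3.8872 + 4.1009 = 9.7199
Step 3: Objective decrease = 0.5 * g^T H^(-1) g = 4.8599


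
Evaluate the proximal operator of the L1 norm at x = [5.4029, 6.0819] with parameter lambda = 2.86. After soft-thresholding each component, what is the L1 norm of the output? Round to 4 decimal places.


Soft-thresholding with lambda = 2.86:
prox(5.4029) = sign(5.4029)*max(|5.4029| - 2.86, 0) = 2.5429
prox(6.0819) = sign(6.0819)*max(|6.0819| - 2.86, 0) = 3.2219
prox(x) = [2.5429, 3.2219]
||prox(x)||_1 = 2.5429 + 3.2219 = 5.7648


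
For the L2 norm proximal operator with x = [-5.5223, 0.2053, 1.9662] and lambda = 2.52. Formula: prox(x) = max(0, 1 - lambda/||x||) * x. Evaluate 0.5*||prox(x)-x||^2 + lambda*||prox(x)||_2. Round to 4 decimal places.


Step 1: Compute ||x||.
||x|| = 5.8655
Step 2: Compute scaling factor.
scale = max(0, 1 - 2.52/5.8655) = 0.5704
Step 3: prox(x) = [-3.1497, 0.1171, 1.1215]
||prox(x)|| = 3.3455
Step 4: Proximal objective.
0.5*||prox-x||^2 = 3.1752
lambda*||prox|| = 8.4307
Total = 11.6058


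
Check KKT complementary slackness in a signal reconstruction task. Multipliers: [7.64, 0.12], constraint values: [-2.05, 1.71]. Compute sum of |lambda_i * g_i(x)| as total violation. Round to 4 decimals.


KKT complementary slackness check:
lambda_1 * g_1 = 7.64 * -2.05 = -15.662
lambda_2 * g_2 = 0.12 * 1.71 = 0.2052
Total violation = 15.662 + 0.2052 = 15.8672


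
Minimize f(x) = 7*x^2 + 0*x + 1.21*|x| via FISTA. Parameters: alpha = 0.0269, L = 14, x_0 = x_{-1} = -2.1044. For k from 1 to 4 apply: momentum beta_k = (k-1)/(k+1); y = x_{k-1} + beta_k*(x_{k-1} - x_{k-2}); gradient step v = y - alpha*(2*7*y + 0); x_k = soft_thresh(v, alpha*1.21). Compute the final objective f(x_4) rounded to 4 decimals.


FISTA on f(x) = 7*x^2 + 0*x + 1.21*|x|
L = 14, alpha = 0.0269
Iteration 1: beta = 0.0, y = -2.1044 + 0.0*(-2.1044 + 2.1044) = -2.1044
  grad(y) = -29.4616, v = y - alpha*grad = -1.3119
  prox(v) = soft_thresh(-1.3119, 0.0325) = -1.2793
Iteration 2: beta = 0.3333, y = -1.2793 + 0.3333*(-1.2793 + 2.1044) = -1.0043
  grad(y) = -14.0604, v = y - alpha*grad = -0.6261
  prox(v) = soft_thresh(-0.6261, 0.0325) = -0.5935
Iteration 3: beta = 0.5, y = -0.5935 + 0.5*(-0.5935 + 1.2793) = -0.2506
  grad(y) = -3.509, v = y - alpha*grad = -0.1562
  prox(v) = soft_thresh(-0.1562, 0.0325) = -0.1237
Iteration 4: beta = 0.6, y = -0.1237 + 0.6*(-0.1237 + 0.5935) = 0.1582
  grad(y) = 2.2148, v = y - alpha*grad = 0.0986
  prox(v) = soft_thresh(0.0986, 0.0325) = 0.0661
f(x_4) = 7*0.0661^2 + 0*0.0661 + 1.21*|0.0661| = 0.1105


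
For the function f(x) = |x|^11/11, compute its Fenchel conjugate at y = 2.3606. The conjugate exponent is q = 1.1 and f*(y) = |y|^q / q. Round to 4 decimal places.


The conjugate exponent q satisfies 1/p + 1/q = 1.
p = 11, so q = 11/(11 - 1) = 1.1
|y|^q = 2.3606^1.1 = 2.5723
f*(2.3606) = 2.5723 / 1.1 = 2.3385


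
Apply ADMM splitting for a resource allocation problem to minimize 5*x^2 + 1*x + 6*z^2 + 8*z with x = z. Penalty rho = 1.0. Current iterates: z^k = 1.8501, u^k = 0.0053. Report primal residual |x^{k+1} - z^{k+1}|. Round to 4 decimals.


ADMM iteration with rho = 1.0, z^k = 1.8501, u^k = 0.0053
Step 1: x-update.
Minimize 5*x^2 + 1*x + (1.0/2)*(x - 1.8501 + 0.0053)^2
FOC: (2*5 + 1.0)*x = -1 + 1.0*(1.8501 - 0.0053)
x^{k+1} = 0.0768
Step 2: z-update.
Minimize 6*z^2 + 8*z + (1.0/2)*(0.0768 - z + 0.0053)^2
FOC: (2*6 + 1.0)*z = -8 + 1.0*(0.0768 + 0.0053)
z^{k+1} = -0.6091
Step 3: u-update.
u^{k+1} = 0.0053 + 0.0768 + 0.6091 = 0.6912
Step 4: Primal residual = |0.0768 + 0.6091| = 0.6859


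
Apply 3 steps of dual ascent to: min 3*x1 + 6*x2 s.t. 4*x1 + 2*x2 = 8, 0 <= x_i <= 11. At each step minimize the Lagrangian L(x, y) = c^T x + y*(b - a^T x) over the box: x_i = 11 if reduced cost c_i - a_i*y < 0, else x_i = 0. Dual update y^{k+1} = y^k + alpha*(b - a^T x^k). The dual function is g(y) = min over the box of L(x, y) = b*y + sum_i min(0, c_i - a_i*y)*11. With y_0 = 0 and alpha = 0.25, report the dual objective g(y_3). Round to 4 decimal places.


Dual ascent for LP: min 3*x1 + 6*x2, 4*x1 + 2*x2 = 8, 0 <= x_i <= 11
Step 1: y^k = 0.0, reduced costs: (3.0, 6.0)
  x^k = (0.0, 0.0), subgradient = b - a^T x = 8.0
  y^{k+1} = 0.0 + 0.25*8.0 = 2.0
Step 2: y^k = 2.0, reduced costs: (-5.0, 2.0)
  x^k = (11.0, 0.0), subgradient = b - a^T x = -36.0
  y^{k+1} = 2.0 + 0.25*-36.0 = -7.0
Step 3: y^k = -7.0, reduced costs: (31.0, 20.0)
  x^k = (0.0, 0.0), subgradient = b - a^T x = 8.0
  y^{k+1} = -7.0 + 0.25*8.0 = -5.0
Dual objective at y_3 = -5.0: reduced costs (23.0, 16.0), box minimizer x = (0.0, 0.0)
g(y_3) = b*y + (c1 - a1*y)*x1 + (c2 - a2*y)*x2 = 8*(-5.0) + 23.0*0.0 + 16.0*0.0 = -40.0 + 0.0 + 0.0 = -40.0


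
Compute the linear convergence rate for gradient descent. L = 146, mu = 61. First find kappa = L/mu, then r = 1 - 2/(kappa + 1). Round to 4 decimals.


Step 1: Compute the condition number.
kappa = L/mu = 146/61 = 2.3934
Step 2: Compute the convergence rate.
r = 1 - 2/(kappa + 1) = 1 - 2*mu/(L + mu) = (L - mu)/(L + mu) = 85/207 = 0.4106


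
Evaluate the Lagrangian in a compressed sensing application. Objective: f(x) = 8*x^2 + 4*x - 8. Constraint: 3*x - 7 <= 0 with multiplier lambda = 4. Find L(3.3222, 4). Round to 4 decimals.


Step 1: Evaluate f(x).
f(3.3222) = 8*3.3222^2 + 4*3.3222 - 8 = 93.5849
Step 2: Evaluate g(x).
g(3.3222) = 3*3.3222 - 7 = 2.9666
Step 3: Compute Lagrangian.
L = 93.5849 + 4*2.9666 = 105.4513


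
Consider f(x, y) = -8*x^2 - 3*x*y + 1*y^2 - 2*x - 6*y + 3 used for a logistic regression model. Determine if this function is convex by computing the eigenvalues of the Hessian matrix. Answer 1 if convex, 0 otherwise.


The Hessian of f(x,y) = -8*x^2 - 3*x*y + 1*y^2 - 2*x - 6*y + 3 is:
H = [[-16, -3], [-3, 2]]
Trace = -16 + 2 = -14
Determinant = -16*2 - (-3)^2 = -41
Discriminant = (-14)^2 - 4*-41 = 360.0
Eigenvalues: lambda_1 = -16.4868, lambda_2 = 2.4868
The function is not convex.

0


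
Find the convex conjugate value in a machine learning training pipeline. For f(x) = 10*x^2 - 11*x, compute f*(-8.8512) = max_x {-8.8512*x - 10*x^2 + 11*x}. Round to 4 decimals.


f*(y) = sup_x {y*x - a*x^2 - b*x} = sup_x {(y-b)*x - a*x^2}
FOC: (y - b) - 2a*x = 0 => x* = (y - b)/(2a)
x* = (-8.8512 + 11)/(2*10) = 0.1074
f*(-8.8512) = (y-b)^2/(4a) = (-8.8512 + 11)^2/(4*10)
= 4.6173/40 = 0.1154


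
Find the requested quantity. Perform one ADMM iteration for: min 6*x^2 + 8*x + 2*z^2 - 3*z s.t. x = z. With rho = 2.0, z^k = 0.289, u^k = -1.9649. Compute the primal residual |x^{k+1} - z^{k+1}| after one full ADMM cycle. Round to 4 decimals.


ADMM iteration with rho = 2.0, z^k = 0.289, u^k = -1.9649
Step 1: x-update.
Minimize 6*x^2 + 8*x + (2.0/2)*(x - 0.289 - 1.9649)^2
FOC: (2*6 + 2.0)*x = -8 + 2.0*(0.289 + 1.9649)
x^{k+1} = -0.2494
Step 2: z-update.
Minimize 2*z^2 - 3*z + (2.0/2)*(-0.2494 - z - 1.9649)^2
FOC: (2*2 + 2.0)*z = 3 + 2.0*(-0.2494 - 1.9649)
z^{k+1} = -0.2381
Step 3: u-update.
u^{k+1} = -1.9649 - 0.2494 + 0.2381 = -1.9762
Step 4: Primal residual = |-0.2494 + 0.2381| = 0.0113


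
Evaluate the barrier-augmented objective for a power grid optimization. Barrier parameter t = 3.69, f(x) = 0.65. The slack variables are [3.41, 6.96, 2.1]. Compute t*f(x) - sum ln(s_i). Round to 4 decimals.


Step 1: Compute log-barrier.
ln values: [1.2267, 1.9402, 0.7419]
phi = -(1.2267 + 1.9402 + 0.7419) = -3.9088
Step 2: Compute augmented objective.
t*f(x) = 3.69*0.65 = 2.3985
Total = 2.3985 - 3.9088 = -1.5103


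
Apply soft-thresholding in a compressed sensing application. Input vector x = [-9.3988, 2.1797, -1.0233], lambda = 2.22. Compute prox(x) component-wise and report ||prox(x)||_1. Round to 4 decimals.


Soft-thresholding with lambda = 2.22:
prox(-9.3988) = sign(-9.3988)*max(|-9.3988| - 2.22, 0) = -7.1788
prox(2.1797) = sign(2.1797)*max(|2.1797| - 2.22, 0) = 0.0
prox(-1.0233) = sign(-1.0233)*max(|-1.0233| - 2.22, 0) = 0.0
prox(x) = [-7.1788, 0.0, 0.0]
||prox(x)||_1 = 7.1788 + 0.0 + 0.0 = 7.1788
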